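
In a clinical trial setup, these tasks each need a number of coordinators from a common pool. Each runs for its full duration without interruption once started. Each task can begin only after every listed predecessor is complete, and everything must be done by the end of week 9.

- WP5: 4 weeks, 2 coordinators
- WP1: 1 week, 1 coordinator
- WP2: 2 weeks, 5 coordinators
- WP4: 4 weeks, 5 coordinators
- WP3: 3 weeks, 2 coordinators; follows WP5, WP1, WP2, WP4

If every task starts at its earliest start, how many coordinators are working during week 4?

At early start, week 4 has: WP5, WP4.
Demand: 2 + 5 = 7.

7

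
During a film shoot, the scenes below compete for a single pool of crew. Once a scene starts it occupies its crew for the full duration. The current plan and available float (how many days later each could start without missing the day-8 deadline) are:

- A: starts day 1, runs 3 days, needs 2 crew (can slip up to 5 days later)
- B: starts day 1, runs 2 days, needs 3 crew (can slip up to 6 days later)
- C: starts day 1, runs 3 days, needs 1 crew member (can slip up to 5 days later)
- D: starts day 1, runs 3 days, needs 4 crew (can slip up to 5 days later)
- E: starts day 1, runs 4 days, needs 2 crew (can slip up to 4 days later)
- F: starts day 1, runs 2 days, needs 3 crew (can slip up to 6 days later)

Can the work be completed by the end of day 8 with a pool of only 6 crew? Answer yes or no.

yes

Schedule A@1, B@1, C@1, D@4, E@3, F@7: d1:6  d2:6  d3:5  d4:6  d5:6  d6:6  d7:3  d8:3 — peak 6 ≤ 6.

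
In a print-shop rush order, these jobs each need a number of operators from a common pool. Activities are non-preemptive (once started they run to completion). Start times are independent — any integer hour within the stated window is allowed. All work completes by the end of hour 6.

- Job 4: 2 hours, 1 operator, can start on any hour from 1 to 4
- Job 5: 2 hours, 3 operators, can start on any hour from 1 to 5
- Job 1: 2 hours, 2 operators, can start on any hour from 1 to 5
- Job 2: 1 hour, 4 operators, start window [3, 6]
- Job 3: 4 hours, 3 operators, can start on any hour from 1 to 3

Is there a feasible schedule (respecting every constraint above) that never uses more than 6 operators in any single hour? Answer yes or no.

Schedule Job 4@1, Job 5@3, Job 1@1, Job 2@5, Job 3@1: h1:6  h2:6  h3:6  h4:6  h5:4  h6:0 — peak 6 ≤ 6.

yes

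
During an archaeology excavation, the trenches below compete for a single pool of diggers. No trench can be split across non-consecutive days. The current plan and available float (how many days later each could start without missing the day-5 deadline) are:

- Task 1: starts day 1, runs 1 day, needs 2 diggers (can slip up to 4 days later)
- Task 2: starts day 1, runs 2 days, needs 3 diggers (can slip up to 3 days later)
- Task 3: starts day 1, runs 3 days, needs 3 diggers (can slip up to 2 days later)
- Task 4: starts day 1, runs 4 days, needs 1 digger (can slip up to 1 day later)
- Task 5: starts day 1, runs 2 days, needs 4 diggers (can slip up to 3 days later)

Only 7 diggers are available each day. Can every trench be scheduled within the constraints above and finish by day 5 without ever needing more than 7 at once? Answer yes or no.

Schedule Task 1@1, Task 2@2, Task 3@1, Task 4@1, Task 5@4: d1:6  d2:7  d3:7  d4:5  d5:4 — peak 7 ≤ 7.

yes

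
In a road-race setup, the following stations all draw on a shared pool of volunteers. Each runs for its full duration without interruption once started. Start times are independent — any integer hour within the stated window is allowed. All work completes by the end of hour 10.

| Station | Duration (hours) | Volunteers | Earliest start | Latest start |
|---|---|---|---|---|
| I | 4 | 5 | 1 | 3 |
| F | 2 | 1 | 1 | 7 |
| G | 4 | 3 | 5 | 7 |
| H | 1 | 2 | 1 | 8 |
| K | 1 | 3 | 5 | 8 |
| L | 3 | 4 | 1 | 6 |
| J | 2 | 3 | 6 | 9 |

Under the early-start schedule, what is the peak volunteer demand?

Early-start schedule: I@1, F@1, G@5, H@1, K@5, L@1, J@6.
Load per hour: hour 1: 12, hour 2: 10, hour 3: 9, hour 4: 5, hour 5: 6, hour 6: 6, hour 7: 6, hour 8: 3, hour 9: 0, hour 10: 0.
Peak is 12.

12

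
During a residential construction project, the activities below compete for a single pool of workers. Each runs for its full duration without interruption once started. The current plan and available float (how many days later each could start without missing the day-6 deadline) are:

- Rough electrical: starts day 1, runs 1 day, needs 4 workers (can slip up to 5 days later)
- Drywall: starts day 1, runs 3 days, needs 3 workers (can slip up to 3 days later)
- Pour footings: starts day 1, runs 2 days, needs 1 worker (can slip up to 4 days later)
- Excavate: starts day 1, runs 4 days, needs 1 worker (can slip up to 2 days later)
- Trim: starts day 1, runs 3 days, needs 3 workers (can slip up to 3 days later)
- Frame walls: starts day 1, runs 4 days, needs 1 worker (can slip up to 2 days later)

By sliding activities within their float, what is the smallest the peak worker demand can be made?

7

Early-start (Rough electrical@1, Drywall@1, Pour footings@1, Excavate@1, Trim@1, Frame walls@1) gives peak 13: d1:13  d2:9  d3:8  d4:2  d5:0  d6:0.
Shift Pour footings→2, Excavate→2, Trim→4, Frame walls→2.
Schedule Rough electrical@1, Drywall@1, Pour footings@2, Excavate@2, Trim@4, Frame walls@2: d1:7  d2:6  d3:6  d4:5  d5:5  d6:3 — peak 7.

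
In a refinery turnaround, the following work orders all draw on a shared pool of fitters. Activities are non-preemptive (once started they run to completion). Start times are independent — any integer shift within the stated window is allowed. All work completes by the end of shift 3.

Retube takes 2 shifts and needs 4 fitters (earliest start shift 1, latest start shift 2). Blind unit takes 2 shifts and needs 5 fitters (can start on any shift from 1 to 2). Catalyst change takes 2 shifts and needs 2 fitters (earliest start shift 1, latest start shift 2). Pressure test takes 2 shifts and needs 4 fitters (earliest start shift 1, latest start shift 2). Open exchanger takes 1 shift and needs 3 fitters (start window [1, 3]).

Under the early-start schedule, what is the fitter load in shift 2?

At early start, shift 2 has: Retube, Blind unit, Catalyst change, Pressure test.
Demand: 4 + 5 + 2 + 4 = 15.

15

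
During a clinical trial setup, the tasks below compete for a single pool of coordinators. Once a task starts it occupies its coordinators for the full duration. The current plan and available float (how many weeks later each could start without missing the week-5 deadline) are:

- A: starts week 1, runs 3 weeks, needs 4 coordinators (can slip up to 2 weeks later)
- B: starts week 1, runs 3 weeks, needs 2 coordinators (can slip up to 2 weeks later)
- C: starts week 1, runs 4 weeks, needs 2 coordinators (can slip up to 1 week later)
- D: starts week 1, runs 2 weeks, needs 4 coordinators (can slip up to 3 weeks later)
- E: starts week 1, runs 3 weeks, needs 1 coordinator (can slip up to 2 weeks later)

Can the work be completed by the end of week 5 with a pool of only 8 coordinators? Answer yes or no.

no

The minimum achievable peak is 9; 8 < 9, so no feasible schedule stays within the cap.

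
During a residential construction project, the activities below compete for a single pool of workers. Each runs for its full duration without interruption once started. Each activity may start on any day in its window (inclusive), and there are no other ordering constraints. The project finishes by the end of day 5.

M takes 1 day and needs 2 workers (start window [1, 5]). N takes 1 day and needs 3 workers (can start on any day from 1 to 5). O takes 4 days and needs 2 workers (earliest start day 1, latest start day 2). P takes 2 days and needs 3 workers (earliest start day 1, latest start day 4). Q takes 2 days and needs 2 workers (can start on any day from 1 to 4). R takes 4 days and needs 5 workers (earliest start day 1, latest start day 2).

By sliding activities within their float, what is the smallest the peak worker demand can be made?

Early-start (M@1, N@1, O@1, P@1, Q@1, R@1) gives peak 17: d1:17  d2:12  d3:7  d4:7  d5:0.
Shift Q→3, R→2.
Schedule M@1, N@1, O@1, P@1, Q@3, R@2: d1:10  d2:10  d3:9  d4:9  d5:5 — peak 10.

10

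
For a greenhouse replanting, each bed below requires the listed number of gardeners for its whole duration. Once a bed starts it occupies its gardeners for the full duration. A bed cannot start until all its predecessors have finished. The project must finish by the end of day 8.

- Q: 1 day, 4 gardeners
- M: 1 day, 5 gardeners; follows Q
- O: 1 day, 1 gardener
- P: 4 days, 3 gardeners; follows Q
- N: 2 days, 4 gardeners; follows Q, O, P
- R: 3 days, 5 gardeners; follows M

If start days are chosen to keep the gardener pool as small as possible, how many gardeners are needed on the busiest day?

8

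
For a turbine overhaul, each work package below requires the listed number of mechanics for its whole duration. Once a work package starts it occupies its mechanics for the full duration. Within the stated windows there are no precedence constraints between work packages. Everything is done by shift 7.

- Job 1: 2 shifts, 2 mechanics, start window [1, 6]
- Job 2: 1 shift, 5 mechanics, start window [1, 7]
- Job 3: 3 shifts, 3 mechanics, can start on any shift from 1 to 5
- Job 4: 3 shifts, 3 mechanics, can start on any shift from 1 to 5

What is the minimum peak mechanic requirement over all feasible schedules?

Early-start (Job 1@1, Job 2@1, Job 3@1, Job 4@1) gives peak 13: s1:13  s2:8  s3:6  s4:0  s5:0  s6:0  s7:0.
Shift Job 2→4, Job 4→5.
Schedule Job 1@1, Job 2@4, Job 3@1, Job 4@5: s1:5  s2:5  s3:3  s4:5  s5:3  s6:3  s7:3 — peak 5.

5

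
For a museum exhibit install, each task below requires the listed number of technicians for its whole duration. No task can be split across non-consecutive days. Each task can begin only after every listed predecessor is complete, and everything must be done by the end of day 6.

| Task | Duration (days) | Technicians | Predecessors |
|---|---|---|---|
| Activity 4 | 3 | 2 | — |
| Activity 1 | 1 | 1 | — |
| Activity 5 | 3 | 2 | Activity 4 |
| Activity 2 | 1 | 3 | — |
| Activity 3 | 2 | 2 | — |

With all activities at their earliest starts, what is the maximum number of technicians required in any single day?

Early-start schedule: Activity 4@1, Activity 1@1, Activity 5@4, Activity 2@1, Activity 3@1.
Load per day: day 1: 8, day 2: 4, day 3: 2, day 4: 2, day 5: 2, day 6: 2.
Peak is 8.

8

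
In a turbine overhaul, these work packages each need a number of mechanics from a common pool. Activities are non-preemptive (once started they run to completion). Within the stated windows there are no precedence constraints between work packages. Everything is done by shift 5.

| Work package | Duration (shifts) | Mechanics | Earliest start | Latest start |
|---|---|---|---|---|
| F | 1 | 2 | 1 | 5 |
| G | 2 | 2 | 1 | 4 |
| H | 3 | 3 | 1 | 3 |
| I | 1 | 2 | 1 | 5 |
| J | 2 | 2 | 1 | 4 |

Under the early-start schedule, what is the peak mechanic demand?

11

Early-start schedule: F@1, G@1, H@1, I@1, J@1.
Load per shift: shift 1: 11, shift 2: 7, shift 3: 3, shift 4: 0, shift 5: 0.
Peak is 11.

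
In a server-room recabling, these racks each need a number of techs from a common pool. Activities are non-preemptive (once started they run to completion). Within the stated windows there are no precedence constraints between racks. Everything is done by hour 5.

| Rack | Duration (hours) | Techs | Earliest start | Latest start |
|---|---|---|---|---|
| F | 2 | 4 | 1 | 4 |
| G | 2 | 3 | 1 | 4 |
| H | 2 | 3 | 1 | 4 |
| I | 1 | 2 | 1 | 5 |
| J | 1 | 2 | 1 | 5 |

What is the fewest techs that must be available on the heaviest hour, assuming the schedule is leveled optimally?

Early-start (F@1, G@1, H@1, I@1, J@1) gives peak 14: h1:14  h2:10  h3:0  h4:0  h5:0.
Shift G→3, H→3, J→2.
Schedule F@1, G@3, H@3, I@1, J@2: h1:6  h2:6  h3:6  h4:6  h5:0 — peak 6.

6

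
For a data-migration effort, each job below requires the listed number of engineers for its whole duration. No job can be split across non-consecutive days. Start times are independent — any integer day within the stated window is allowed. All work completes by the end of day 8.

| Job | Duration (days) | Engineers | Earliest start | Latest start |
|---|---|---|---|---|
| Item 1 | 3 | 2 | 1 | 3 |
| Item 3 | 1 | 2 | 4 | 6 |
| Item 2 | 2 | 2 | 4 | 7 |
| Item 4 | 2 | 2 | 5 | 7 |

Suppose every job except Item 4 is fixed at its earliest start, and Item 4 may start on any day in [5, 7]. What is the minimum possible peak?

4

Item 4@5: d1:2  d2:2  d3:2  d4:4  d5:4  d6:2  d7:0  d8:0 → peak 4
Item 4@6: d1:2  d2:2  d3:2  d4:4  d5:2  d6:2  d7:2  d8:0 → peak 4
Item 4@7: d1:2  d2:2  d3:2  d4:4  d5:2  d6:0  d7:2  d8:2 → peak 4
Best is Item 4@5, peak 4.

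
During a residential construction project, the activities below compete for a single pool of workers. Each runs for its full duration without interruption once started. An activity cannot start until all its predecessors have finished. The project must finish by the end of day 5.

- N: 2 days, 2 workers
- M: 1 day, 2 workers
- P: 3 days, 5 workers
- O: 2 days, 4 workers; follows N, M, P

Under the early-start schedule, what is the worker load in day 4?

4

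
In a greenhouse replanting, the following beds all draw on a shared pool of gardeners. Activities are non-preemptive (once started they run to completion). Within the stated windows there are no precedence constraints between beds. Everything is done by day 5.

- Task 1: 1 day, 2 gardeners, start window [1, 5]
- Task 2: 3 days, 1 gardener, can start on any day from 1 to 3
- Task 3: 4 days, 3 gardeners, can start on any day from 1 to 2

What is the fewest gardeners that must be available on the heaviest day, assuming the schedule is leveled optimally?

4

Early-start (Task 1@1, Task 2@1, Task 3@1) gives peak 6: d1:6  d2:4  d3:4  d4:3  d5:0.
Shift Task 3→2.
Schedule Task 1@1, Task 2@1, Task 3@2: d1:3  d2:4  d3:4  d4:3  d5:3 — peak 4.
Total gardener-days = 17 over 5 days ⇒ peak ≥ ⌈17/5⌉ = 4, so 4 is optimal.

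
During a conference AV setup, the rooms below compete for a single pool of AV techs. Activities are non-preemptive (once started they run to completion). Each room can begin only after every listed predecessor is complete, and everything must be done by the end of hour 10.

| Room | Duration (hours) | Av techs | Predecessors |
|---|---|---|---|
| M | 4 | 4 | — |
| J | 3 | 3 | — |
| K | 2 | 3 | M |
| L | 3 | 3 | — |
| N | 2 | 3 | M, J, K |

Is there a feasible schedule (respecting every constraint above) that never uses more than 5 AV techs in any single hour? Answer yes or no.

The minimum achievable peak is 6; 5 < 6, so no feasible schedule stays within the cap.

no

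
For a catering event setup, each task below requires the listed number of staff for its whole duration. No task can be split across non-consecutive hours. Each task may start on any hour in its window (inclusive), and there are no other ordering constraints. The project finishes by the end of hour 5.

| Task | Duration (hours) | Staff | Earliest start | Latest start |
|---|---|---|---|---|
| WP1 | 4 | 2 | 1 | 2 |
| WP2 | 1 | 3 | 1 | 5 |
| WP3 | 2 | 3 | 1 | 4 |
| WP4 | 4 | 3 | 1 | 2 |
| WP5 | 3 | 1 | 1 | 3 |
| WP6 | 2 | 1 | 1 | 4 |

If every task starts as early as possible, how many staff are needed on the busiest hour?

Early-start schedule: WP1@1, WP2@1, WP3@1, WP4@1, WP5@1, WP6@1.
Load per hour: hour 1: 13, hour 2: 10, hour 3: 6, hour 4: 5, hour 5: 0.
Peak is 13.

13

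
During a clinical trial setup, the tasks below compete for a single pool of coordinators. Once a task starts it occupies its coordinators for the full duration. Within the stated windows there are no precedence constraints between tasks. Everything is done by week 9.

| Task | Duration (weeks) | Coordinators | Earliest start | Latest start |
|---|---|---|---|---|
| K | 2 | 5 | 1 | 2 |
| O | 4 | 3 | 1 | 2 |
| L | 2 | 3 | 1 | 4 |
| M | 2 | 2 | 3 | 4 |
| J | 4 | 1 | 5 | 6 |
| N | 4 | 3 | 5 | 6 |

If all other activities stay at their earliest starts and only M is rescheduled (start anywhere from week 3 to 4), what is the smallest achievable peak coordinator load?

M@3: w1:11  w2:11  w3:5  w4:5  w5:4  w6:4  w7:4  w8:4  w9:0 → peak 11
M@4: w1:11  w2:11  w3:3  w4:5  w5:6  w6:4  w7:4  w8:4  w9:0 → peak 11
Best is M@3, peak 11.

11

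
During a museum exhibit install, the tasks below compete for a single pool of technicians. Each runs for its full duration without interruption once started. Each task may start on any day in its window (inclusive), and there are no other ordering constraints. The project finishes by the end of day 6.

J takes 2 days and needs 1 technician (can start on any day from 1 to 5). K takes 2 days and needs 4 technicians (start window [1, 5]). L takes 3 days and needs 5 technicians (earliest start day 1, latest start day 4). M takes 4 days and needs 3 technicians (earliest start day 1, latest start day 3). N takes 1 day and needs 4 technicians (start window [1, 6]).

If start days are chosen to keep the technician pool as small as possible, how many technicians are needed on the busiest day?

Early-start (J@1, K@1, L@1, M@1, N@1) gives peak 17: d1:17  d2:13  d3:8  d4:3  d5:0  d6:0.
Shift L→3, N→6.
Schedule J@1, K@1, L@3, M@1, N@6: d1:8  d2:8  d3:8  d4:8  d5:5  d6:4 — peak 8.

8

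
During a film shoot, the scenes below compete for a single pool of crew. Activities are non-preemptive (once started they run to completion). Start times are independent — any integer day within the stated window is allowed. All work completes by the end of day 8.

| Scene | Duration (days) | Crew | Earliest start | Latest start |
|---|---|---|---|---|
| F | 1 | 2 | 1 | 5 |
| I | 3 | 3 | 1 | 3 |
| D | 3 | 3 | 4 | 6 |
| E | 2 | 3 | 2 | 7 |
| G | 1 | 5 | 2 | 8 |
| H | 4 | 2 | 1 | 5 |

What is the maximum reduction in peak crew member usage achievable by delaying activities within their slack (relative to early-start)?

Early-start peak: d1:7  d2:13  d3:8  d4:5  d5:3  d6:3  d7:0  d8:0 ⇒ 13.
Leveled (F@1, I@1, D@4, E@2, G@8, H@4): d1:5  d2:6  d3:6  d4:5  d5:5  d6:5  d7:2  d8:5 ⇒ 6.
Reduction 13 − 6 = 7.

7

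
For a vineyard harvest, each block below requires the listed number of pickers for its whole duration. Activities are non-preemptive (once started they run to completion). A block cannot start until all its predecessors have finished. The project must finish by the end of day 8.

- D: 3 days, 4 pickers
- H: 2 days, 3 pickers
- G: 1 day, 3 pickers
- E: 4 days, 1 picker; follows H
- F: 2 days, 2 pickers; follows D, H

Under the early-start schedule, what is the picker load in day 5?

3

At early start, day 5 has: E, F.
Demand: 1 + 2 = 3.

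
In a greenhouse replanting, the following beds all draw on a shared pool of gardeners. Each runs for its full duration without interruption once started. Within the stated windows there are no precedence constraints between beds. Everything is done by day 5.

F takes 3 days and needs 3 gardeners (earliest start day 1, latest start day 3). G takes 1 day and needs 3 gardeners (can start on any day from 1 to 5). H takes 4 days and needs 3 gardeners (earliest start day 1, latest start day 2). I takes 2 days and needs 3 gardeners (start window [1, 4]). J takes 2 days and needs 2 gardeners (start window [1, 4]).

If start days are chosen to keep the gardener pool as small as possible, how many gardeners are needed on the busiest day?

Early-start (F@1, G@1, H@1, I@1, J@1) gives peak 14: d1:14  d2:11  d3:6  d4:3  d5:0.
Shift H→2, I→4.
Schedule F@1, G@1, H@2, I@4, J@1: d1:8  d2:8  d3:6  d4:6  d5:6 — peak 8.

8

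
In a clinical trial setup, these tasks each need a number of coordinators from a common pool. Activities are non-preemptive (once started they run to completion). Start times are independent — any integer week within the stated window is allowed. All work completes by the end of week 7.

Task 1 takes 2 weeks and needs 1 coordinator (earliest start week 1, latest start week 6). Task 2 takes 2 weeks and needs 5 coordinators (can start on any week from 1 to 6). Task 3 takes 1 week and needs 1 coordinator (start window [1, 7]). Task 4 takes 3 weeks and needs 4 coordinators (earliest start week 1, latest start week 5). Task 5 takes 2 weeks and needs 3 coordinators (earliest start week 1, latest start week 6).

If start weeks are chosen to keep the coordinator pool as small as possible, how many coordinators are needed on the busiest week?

5

Early-start (Task 1@1, Task 2@1, Task 3@1, Task 4@1, Task 5@1) gives peak 14: w1:14  w2:13  w3:4  w4:0  w5:0  w6:0  w7:0.
Shift Task 2→3, Task 4→5.
Schedule Task 1@1, Task 2@3, Task 3@1, Task 4@5, Task 5@1: w1:5  w2:4  w3:5  w4:5  w5:4  w6:4  w7:4 — peak 5.
Total coordinator-weeks = 31 over 7 weeks ⇒ peak ≥ ⌈31/7⌉ = 5, so 5 is optimal.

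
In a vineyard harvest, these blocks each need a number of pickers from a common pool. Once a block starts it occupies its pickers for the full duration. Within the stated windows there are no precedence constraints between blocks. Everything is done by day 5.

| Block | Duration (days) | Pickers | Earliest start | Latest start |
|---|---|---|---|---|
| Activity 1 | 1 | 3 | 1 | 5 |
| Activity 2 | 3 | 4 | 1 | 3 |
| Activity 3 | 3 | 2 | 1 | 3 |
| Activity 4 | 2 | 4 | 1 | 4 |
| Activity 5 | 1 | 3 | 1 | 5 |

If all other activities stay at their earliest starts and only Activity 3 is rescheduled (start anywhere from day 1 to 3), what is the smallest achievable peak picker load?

Activity 3@1: d1:16  d2:10  d3:6  d4:0  d5:0 → peak 16
Activity 3@2: d1:14  d2:10  d3:6  d4:2  d5:0 → peak 14
Activity 3@3: d1:14  d2:8  d3:6  d4:2  d5:2 → peak 14
Best is Activity 3@2, peak 14.

14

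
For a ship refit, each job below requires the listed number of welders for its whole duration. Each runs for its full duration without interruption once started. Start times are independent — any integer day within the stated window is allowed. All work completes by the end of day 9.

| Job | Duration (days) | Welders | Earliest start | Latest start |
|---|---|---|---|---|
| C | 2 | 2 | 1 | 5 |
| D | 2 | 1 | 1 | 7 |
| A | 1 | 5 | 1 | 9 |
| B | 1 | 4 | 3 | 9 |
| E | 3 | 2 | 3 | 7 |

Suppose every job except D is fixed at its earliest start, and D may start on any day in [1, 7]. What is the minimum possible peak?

D@1: d1:8  d2:3  d3:6  d4:2  d5:2  d6:0  d7:0  d8:0  d9:0 → peak 8
D@2: d1:7  d2:3  d3:7  d4:2  d5:2  d6:0  d7:0  d8:0  d9:0 → peak 7
D@3: d1:7  d2:2  d3:7  d4:3  d5:2  d6:0  d7:0  d8:0  d9:0 → peak 7
D@4: d1:7  d2:2  d3:6  d4:3  d5:3  d6:0  d7:0  d8:0  d9:0 → peak 7
D@5: d1:7  d2:2  d3:6  d4:2  d5:3  d6:1  d7:0  d8:0  d9:0 → peak 7
D@6: d1:7  d2:2  d3:6  d4:2  d5:2  d6:1  d7:1  d8:0  d9:0 → peak 7
D@7: d1:7  d2:2  d3:6  d4:2  d5:2  d6:0  d7:1  d8:1  d9:0 → peak 7
Best is D@2, peak 7.

7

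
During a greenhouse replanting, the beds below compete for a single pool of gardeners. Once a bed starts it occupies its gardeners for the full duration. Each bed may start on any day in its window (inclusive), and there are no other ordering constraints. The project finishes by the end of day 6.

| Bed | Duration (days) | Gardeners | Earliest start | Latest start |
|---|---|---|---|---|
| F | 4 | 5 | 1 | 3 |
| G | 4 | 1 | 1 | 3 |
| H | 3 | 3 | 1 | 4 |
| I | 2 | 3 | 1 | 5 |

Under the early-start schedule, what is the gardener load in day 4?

6

At early start, day 4 has: F, G.
Demand: 5 + 1 = 6.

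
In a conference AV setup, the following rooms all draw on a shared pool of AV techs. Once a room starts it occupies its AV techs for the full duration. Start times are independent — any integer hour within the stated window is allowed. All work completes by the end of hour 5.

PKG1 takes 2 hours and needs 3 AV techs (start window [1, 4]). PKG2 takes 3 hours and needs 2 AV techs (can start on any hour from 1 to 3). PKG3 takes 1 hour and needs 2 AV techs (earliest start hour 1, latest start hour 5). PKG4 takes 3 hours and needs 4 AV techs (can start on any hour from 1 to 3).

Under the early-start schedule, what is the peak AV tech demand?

Early-start schedule: PKG1@1, PKG2@1, PKG3@1, PKG4@1.
Load per hour: hour 1: 11, hour 2: 9, hour 3: 6, hour 4: 0, hour 5: 0.
Peak is 11.

11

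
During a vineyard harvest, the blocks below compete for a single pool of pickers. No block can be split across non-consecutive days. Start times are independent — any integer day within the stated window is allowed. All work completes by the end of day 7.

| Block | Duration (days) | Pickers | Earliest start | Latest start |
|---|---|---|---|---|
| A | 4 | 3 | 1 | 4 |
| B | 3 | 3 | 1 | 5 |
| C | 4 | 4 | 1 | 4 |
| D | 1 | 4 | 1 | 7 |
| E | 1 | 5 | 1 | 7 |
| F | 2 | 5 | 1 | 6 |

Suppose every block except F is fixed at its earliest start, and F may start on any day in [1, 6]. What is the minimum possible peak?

19

F@1: d1:24  d2:15  d3:10  d4:7  d5:0  d6:0  d7:0 → peak 24
F@2: d1:19  d2:15  d3:15  d4:7  d5:0  d6:0  d7:0 → peak 19
F@3: d1:19  d2:10  d3:15  d4:12  d5:0  d6:0  d7:0 → peak 19
F@4: d1:19  d2:10  d3:10  d4:12  d5:5  d6:0  d7:0 → peak 19
F@5: d1:19  d2:10  d3:10  d4:7  d5:5  d6:5  d7:0 → peak 19
F@6: d1:19  d2:10  d3:10  d4:7  d5:0  d6:5  d7:5 → peak 19
Best is F@2, peak 19.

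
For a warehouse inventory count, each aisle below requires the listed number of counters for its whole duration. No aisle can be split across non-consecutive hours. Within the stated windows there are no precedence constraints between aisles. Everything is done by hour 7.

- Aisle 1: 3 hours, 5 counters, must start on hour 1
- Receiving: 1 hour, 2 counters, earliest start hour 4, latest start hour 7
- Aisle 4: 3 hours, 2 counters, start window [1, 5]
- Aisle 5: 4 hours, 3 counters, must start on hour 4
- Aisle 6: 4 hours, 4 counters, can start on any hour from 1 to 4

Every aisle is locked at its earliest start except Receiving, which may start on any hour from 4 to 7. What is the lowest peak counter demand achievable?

Receiving@4: h1:11  h2:11  h3:11  h4:9  h5:3  h6:3  h7:3 → peak 11
Receiving@5: h1:11  h2:11  h3:11  h4:7  h5:5  h6:3  h7:3 → peak 11
Receiving@6: h1:11  h2:11  h3:11  h4:7  h5:3  h6:5  h7:3 → peak 11
Receiving@7: h1:11  h2:11  h3:11  h4:7  h5:3  h6:3  h7:5 → peak 11
Best is Receiving@4, peak 11.

11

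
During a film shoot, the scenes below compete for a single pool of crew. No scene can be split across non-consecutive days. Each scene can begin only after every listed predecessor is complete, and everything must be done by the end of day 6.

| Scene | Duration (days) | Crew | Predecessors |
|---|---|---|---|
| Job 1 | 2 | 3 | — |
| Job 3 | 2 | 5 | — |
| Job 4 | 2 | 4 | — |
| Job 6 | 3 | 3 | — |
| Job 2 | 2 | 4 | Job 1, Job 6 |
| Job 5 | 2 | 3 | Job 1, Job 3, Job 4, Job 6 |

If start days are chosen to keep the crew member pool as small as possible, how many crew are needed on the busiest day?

10

Early-start (Job 1@1, Job 3@1, Job 4@1, Job 6@1, Job 2@4, Job 5@4) gives peak 15: d1:15  d2:15  d3:3  d4:7  d5:7  d6:0.
Shift Job 3→3, Job 5→5.
Schedule Job 1@1, Job 3@3, Job 4@1, Job 6@1, Job 2@4, Job 5@5: d1:10  d2:10  d3:8  d4:9  d5:7  d6:3 — peak 10.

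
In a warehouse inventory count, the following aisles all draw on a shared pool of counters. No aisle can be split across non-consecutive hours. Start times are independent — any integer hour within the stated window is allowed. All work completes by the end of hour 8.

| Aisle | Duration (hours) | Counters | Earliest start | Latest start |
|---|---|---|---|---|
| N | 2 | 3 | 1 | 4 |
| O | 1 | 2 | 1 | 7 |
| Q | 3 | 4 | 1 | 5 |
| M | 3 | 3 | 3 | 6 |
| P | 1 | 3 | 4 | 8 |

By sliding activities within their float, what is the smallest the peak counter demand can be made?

6

Early-start (N@1, O@1, Q@1, M@3, P@4) gives peak 9: h1:9  h2:7  h3:7  h4:6  h5:3  h6:0  h7:0  h8:0.
Shift Q→3, M→6, P→6.
Schedule N@1, O@1, Q@3, M@6, P@6: h1:5  h2:3  h3:4  h4:4  h5:4  h6:6  h7:3  h8:3 — peak 6.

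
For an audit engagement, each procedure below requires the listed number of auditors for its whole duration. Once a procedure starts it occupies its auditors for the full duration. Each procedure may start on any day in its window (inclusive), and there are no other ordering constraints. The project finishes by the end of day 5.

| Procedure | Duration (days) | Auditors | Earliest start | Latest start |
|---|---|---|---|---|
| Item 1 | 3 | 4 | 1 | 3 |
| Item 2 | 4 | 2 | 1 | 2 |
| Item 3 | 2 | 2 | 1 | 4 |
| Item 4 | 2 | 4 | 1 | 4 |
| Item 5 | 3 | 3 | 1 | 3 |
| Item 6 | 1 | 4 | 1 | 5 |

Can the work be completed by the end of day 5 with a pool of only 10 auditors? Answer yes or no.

Schedule Item 1@1, Item 2@1, Item 3@4, Item 4@1, Item 5@3, Item 6@5: d1:10  d2:10  d3:9  d4:7  d5:9 — peak 10 ≤ 10.

yes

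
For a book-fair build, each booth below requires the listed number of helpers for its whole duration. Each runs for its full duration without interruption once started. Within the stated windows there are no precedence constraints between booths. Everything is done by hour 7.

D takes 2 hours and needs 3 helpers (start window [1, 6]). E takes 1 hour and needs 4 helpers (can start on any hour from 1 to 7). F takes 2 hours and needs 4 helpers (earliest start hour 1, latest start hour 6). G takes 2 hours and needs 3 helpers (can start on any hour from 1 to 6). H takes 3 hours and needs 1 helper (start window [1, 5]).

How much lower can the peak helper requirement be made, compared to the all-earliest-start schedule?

11

Early-start peak: h1:15  h2:11  h3:1  h4:0  h5:0  h6:0  h7:0 ⇒ 15.
Leveled (D@1, E@5, F@6, G@3, H@1): h1:4  h2:4  h3:4  h4:3  h5:4  h6:4  h7:4 ⇒ 4.
Reduction 15 − 4 = 11.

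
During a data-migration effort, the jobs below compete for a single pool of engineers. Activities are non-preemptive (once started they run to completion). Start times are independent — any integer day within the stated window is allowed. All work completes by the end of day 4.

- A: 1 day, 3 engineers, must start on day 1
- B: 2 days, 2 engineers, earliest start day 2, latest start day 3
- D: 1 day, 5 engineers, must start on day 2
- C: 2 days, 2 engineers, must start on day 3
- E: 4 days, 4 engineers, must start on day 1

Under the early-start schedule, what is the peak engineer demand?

11

Early-start schedule: A@1, B@2, D@2, C@3, E@1.
Load per day: day 1: 7, day 2: 11, day 3: 8, day 4: 6.
Peak is 11.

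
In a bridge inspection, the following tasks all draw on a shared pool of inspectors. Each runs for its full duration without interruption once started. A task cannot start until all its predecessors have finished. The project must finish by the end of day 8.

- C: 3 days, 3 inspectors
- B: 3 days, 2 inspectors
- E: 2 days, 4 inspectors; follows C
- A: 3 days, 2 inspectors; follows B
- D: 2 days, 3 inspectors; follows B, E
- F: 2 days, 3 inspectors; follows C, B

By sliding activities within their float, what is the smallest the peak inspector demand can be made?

6

Early-start (C@1, B@1, E@4, A@4, D@6, F@4) gives peak 9: d1:5  d2:5  d3:5  d4:9  d5:9  d6:5  d7:3  d8:0.
Shift F→7.
Schedule C@1, B@1, E@4, A@4, D@6, F@7: d1:5  d2:5  d3:5  d4:6  d5:6  d6:5  d7:6  d8:3 — peak 6.
Total inspector-days = 41 over 8 days ⇒ peak ≥ ⌈41/8⌉ = 6, so 6 is optimal.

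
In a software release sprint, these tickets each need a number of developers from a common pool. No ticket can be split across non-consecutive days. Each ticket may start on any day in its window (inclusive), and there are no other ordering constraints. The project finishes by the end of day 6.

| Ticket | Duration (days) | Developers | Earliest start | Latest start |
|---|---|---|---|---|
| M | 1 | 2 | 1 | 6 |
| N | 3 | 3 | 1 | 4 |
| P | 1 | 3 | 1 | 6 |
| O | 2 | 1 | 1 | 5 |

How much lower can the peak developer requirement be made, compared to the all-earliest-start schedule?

6

Early-start peak: d1:9  d2:4  d3:3  d4:0  d5:0  d6:0 ⇒ 9.
Leveled (M@1, N@3, P@6, O@1): d1:3  d2:1  d3:3  d4:3  d5:3  d6:3 ⇒ 3.
Reduction 9 − 3 = 6.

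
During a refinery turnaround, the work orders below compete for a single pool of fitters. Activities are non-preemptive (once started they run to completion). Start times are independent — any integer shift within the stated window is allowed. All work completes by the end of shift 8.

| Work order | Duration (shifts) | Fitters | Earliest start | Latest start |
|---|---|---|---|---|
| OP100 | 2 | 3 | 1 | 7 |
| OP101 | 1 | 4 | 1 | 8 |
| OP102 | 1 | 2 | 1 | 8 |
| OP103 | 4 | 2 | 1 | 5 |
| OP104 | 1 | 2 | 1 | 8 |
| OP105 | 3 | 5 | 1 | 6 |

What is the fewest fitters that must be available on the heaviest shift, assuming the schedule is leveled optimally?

5

Early-start (OP100@1, OP101@1, OP102@1, OP103@1, OP104@1, OP105@1) gives peak 18: s1:18  s2:10  s3:7  s4:2  s5:0  s6:0  s7:0  s8:0.
Shift OP101→5, OP102→3, OP104→4, OP105→6.
Schedule OP100@1, OP101@5, OP102@3, OP103@1, OP104@4, OP105@6: s1:5  s2:5  s3:4  s4:4  s5:4  s6:5  s7:5  s8:5 — peak 5.
Total fitter-shifts = 37 over 8 shifts ⇒ peak ≥ ⌈37/8⌉ = 5, so 5 is optimal.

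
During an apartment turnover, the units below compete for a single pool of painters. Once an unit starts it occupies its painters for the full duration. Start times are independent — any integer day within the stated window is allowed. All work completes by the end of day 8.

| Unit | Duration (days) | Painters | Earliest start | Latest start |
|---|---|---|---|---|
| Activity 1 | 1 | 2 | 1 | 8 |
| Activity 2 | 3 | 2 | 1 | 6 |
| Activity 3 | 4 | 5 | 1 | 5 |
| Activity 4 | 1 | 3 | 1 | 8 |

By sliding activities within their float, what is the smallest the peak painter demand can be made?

5

Early-start (Activity 1@1, Activity 2@1, Activity 3@1, Activity 4@1) gives peak 12: d1:12  d2:7  d3:7  d4:5  d5:0  d6:0  d7:0  d8:0.
Shift Activity 3→4, Activity 4→2.
Schedule Activity 1@1, Activity 2@1, Activity 3@4, Activity 4@2: d1:4  d2:5  d3:2  d4:5  d5:5  d6:5  d7:5  d8:0 — peak 5.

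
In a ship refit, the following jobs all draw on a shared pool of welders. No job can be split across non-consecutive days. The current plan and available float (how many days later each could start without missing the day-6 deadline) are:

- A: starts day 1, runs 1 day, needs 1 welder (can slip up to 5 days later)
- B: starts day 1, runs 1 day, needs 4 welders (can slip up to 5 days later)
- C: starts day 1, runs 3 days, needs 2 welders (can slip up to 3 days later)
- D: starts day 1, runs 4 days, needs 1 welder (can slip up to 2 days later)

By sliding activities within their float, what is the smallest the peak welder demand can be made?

4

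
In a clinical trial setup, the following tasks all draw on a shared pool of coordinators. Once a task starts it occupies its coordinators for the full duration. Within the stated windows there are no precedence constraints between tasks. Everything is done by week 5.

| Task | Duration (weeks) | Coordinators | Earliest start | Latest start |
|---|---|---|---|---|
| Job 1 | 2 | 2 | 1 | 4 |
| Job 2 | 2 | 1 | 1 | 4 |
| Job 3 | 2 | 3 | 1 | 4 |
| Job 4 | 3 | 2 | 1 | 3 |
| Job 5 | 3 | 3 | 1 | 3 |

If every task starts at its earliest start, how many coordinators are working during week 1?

At early start, week 1 has: Job 1, Job 2, Job 3, Job 4, Job 5.
Demand: 2 + 1 + 3 + 2 + 3 = 11.

11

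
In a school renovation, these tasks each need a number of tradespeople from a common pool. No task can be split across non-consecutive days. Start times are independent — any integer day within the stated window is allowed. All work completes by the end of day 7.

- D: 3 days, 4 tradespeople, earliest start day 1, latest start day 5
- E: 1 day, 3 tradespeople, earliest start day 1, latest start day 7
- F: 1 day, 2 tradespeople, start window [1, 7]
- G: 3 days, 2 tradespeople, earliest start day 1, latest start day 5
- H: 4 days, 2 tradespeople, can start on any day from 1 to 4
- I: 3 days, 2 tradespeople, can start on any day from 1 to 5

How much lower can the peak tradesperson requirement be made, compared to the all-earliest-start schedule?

Early-start peak: d1:15  d2:10  d3:10  d4:2  d5:0  d6:0  d7:0 ⇒ 15.
Leveled (D@1, E@4, F@1, G@5, H@2, I@5): d1:6  d2:6  d3:6  d4:5  d5:6  d6:4  d7:4 ⇒ 6.
Reduction 15 − 6 = 9.

9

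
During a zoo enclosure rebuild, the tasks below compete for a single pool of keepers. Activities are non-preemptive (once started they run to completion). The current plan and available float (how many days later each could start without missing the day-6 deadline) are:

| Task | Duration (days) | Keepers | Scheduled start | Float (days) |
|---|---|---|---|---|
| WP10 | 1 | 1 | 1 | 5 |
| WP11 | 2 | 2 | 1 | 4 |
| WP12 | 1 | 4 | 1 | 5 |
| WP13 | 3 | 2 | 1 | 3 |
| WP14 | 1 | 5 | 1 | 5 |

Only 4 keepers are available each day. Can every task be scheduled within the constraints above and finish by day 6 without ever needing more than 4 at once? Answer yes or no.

The minimum achievable peak is 5; 4 < 5, so no feasible schedule stays within the cap.

no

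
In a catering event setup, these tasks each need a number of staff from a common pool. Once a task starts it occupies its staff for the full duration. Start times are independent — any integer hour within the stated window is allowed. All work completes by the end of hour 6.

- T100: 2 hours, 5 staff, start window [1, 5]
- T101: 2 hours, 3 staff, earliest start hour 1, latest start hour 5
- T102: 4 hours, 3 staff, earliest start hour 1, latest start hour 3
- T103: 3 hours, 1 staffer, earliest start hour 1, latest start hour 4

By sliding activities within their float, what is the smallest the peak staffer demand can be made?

6

Early-start (T100@1, T101@1, T102@1, T103@1) gives peak 12: h1:12  h2:12  h3:4  h4:3  h5:0  h6:0.
Shift T101→4, T102→3.
Schedule T100@1, T101@4, T102@3, T103@1: h1:6  h2:6  h3:4  h4:6  h5:6  h6:3 — peak 6.
Total staffer-hours = 31 over 6 hours ⇒ peak ≥ ⌈31/6⌉ = 6, so 6 is optimal.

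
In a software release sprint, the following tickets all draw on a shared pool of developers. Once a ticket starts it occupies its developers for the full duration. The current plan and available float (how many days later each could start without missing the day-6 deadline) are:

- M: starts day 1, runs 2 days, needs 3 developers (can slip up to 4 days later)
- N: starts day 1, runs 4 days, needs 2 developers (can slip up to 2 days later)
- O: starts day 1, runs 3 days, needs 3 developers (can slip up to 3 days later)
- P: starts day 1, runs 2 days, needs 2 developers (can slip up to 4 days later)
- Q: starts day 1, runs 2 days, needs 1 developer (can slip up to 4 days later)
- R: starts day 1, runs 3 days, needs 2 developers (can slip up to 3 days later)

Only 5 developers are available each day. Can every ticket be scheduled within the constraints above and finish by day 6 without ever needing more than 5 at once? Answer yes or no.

Total developer-days = 35; over 6 days the average is 35/6 > 5, so some day must exceed 5.

no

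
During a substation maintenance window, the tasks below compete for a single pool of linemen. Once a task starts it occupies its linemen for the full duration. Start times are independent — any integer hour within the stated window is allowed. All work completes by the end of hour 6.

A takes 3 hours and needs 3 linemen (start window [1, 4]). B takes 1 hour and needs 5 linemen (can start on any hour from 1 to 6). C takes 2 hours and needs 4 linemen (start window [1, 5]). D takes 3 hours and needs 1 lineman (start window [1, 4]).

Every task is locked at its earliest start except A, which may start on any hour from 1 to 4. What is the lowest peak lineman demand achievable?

A@1: h1:13  h2:8  h3:4  h4:0  h5:0  h6:0 → peak 13
A@2: h1:10  h2:8  h3:4  h4:3  h5:0  h6:0 → peak 10
A@3: h1:10  h2:5  h3:4  h4:3  h5:3  h6:0 → peak 10
A@4: h1:10  h2:5  h3:1  h4:3  h5:3  h6:3 → peak 10
Best is A@2, peak 10.

10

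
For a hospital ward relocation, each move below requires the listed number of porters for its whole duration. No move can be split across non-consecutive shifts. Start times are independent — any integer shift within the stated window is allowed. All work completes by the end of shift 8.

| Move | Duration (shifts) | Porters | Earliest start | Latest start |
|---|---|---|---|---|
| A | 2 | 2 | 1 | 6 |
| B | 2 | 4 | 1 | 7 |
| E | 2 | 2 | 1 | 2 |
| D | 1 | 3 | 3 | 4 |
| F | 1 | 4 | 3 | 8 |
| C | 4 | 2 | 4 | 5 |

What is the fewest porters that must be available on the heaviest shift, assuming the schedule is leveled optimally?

6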